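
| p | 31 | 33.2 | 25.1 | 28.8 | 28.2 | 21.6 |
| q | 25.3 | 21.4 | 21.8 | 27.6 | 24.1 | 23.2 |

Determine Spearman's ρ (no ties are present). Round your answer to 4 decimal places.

0.0286

Rank p: 5, 6, 2, 4, 3, 1
Rank q: 5, 1, 2, 6, 4, 3
d = rank(p) − rank(q): 0, 5, 0, -2, -1, -2; Σd² = 34
ρ = 1 − 6Σd² / [n(n²−1)] = 1 − 6×34 / (6×35) = 1 − 204/210 ≈ 0.0286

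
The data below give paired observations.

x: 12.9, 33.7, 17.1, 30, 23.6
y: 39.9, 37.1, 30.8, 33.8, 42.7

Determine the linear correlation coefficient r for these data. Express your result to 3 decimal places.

-0.063

n = 5, Σx = 117.3, Σy = 184.3, Σx² = 3051.47, Σy² = 6882.79, Σxy = 4313.38
nΣxy − ΣxΣy = 21566.9 − 21618.39 = -51.49
nΣx² − (Σx)² = 15257.35 − 13759.29 = 1498.06; nΣy² − (Σy)² = 34413.95 − 33966.49 = 447.46
r = -51.49 / √(1498.06 × 447.46) = -51.49 / 818.7319 ≈ -0.063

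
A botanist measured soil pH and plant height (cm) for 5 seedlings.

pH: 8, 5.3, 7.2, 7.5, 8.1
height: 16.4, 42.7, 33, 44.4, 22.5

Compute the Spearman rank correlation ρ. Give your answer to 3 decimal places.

Rank pH: 4, 1, 2, 3, 5
Rank height: 1, 4, 3, 5, 2
d = rank(pH) − rank(height): 3, -3, -1, -2, 3; Σd² = 32
ρ = 1 − 6Σd² / [n(n²−1)] = 1 − 6×32 / (5×24) = 1 − 192/120 ≈ -0.600

-0.600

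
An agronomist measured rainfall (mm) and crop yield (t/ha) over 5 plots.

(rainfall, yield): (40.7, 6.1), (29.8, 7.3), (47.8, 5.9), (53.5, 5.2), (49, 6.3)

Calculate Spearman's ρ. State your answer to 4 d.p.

-0.7000

Rank rainfall: 2, 1, 3, 5, 4
Rank yield: 3, 5, 2, 1, 4
d = rank(rainfall) − rank(yield): -1, -4, 1, 4, 0; Σd² = 34
ρ = 1 − 6Σd² / [n(n²−1)] = 1 − 6×34 / (5×24) = 1 − 204/120 ≈ -0.7000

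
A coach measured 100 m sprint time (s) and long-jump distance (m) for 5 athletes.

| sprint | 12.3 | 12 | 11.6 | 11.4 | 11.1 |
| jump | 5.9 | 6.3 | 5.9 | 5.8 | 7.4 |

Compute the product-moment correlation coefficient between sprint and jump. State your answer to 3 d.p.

n = 5, Σx = 58.4, Σy = 31.3, Σx² = 683.02, Σy² = 197.71, Σxy = 364.87
nΣxy − ΣxΣy = 1824.35 − 1827.92 = -3.57
nΣx² − (Σx)² = 3415.1 − 3410.56 = 4.54; nΣy² − (Σy)² = 988.55 − 979.69 = 8.86
r = -3.57 / √(4.54 × 8.86) = -3.57 / 6.3423 ≈ -0.563

-0.563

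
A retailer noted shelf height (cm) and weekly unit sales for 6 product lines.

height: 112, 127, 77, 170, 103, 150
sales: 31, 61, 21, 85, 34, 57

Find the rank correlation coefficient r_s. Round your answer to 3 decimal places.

Rank height: 3, 4, 1, 6, 2, 5
Rank sales: 2, 5, 1, 6, 3, 4
d = rank(height) − rank(sales): 1, -1, 0, 0, -1, 1; Σd² = 4
ρ = 1 − 6Σd² / [n(n²−1)] = 1 − 6×4 / (6×35) = 1 − 24/210 ≈ 0.886

0.886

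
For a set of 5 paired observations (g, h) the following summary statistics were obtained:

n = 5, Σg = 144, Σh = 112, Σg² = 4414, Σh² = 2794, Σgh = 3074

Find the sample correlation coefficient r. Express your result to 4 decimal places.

-0.5496

r = (nΣgh − ΣgΣh) / √[(nΣg² − (Σg)²)(nΣh² − (Σh)²)]
Numerator: 5×3074 − 144×112 = -758
Denominator: √[(22070 − 20736)(13970 − 12544)] = √[1334 × 1426] = 1379.2331
r = -758 / 1379.2331 ≈ -0.5496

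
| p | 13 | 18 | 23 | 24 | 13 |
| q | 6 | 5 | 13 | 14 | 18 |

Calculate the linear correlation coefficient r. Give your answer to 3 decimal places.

n = 5, Σp = 91, Σq = 56, Σp² = 1767, Σq² = 750, Σpq = 1037
nΣpq − ΣpΣq = 5185 − 5096 = 89
nΣp² − (Σp)² = 8835 − 8281 = 554; nΣq² − (Σq)² = 3750 − 3136 = 614
r = 89 / √(554 × 614) = 89 / 583.2289 ≈ 0.153

0.153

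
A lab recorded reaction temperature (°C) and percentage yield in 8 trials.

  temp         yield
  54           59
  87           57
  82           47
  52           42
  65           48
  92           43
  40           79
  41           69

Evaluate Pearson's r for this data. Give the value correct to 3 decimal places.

n = 8, Σx = 513, Σy = 444, Σx² = 35883, Σy² = 25858, Σxy = 27248
nΣxy − ΣxΣy = 217984 − 227772 = -9788
nΣx² − (Σx)² = 287064 − 263169 = 23895; nΣy² − (Σy)² = 206864 − 197136 = 9728
r = -9788 / √(23895 × 9728) = -9788 / 15246.3294 ≈ -0.642

-0.642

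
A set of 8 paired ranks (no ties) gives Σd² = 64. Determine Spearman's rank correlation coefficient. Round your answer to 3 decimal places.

ρ = 1 − 6Σd² / [n(n²−1)] = 1 − 6×64 / (8×63)
  = 1 − 384/504 = 1 − 0.7619 ≈ 0.238

0.238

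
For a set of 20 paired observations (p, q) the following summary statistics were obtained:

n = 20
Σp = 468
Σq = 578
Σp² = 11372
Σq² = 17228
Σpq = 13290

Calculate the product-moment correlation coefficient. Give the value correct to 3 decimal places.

r = (nΣpq − ΣpΣq) / √[(nΣp² − (Σp)²)(nΣq² − (Σq)²)]
Numerator: 20×13290 − 468×578 = -4704
Denominator: √[(227440 − 219024)(344560 − 334084)] = √[8416 × 10476] = 9389.6760
r = -4704 / 9389.6760 ≈ -0.501

-0.501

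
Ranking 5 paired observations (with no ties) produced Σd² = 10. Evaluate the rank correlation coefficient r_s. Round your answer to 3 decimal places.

ρ = 1 − 6Σd² / [n(n²−1)] = 1 − 6×10 / (5×24)
  = 1 − 60/120 = 1 − 0.5000 ≈ 0.500

0.500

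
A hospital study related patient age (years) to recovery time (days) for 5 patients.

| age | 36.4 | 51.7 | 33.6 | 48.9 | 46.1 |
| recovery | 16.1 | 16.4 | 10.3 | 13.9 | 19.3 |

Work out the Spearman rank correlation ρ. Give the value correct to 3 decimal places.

Rank age: 2, 5, 1, 4, 3
Rank recovery: 3, 4, 1, 2, 5
d = rank(age) − rank(recovery): -1, 1, 0, 2, -2; Σd² = 10
ρ = 1 − 6Σd² / [n(n²−1)] = 1 − 6×10 / (5×24) = 1 − 60/120 ≈ 0.500

0.500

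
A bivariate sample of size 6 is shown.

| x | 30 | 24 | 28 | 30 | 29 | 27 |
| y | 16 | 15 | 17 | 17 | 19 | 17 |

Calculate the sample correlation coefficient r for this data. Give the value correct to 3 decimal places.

n = 6, Σx = 168, Σy = 101, Σx² = 4730, Σy² = 1709, Σxy = 2836
nΣxy − ΣxΣy = 17016 − 16968 = 48
nΣx² − (Σx)² = 28380 − 28224 = 156; nΣy² − (Σy)² = 10254 − 10201 = 53
r = 48 / √(156 × 53) = 48 / 90.9285 ≈ 0.528

0.528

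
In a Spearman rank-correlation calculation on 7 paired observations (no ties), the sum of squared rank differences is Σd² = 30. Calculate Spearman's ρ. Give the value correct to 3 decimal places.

ρ = 1 − 6Σd² / [n(n²−1)] = 1 − 6×30 / (7×48)
  = 1 − 180/336 = 1 − 0.5357 ≈ 0.464

0.464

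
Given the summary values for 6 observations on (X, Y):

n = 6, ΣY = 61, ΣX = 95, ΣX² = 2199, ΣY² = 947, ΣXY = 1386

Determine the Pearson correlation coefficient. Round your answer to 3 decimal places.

r = (nΣXY − ΣXΣY) / √[(nΣX² − (ΣX)²)(nΣY² − (ΣY)²)]
Numerator: 6×1386 − 95×61 = 2521
Denominator: √[(13194 − 9025)(5682 − 3721)] = √[4169 × 1961] = 2859.2672
r = 2521 / 2859.2672 ≈ 0.882

0.882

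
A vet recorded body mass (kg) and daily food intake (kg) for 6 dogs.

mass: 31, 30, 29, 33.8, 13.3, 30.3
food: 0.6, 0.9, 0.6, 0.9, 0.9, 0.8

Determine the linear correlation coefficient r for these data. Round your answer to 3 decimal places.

-0.278

n = 6, Σx = 167.4, Σy = 4.7, Σx² = 4939.42, Σy² = 3.79, Σxy = 129.63
nΣxy − ΣxΣy = 777.78 − 786.78 = -9
nΣx² − (Σx)² = 29636.52 − 28022.76 = 1613.76; nΣy² − (Σy)² = 22.74 − 22.09 = 0.65
r = -9 / √(1613.76 × 0.65) = -9 / 32.3874 ≈ -0.278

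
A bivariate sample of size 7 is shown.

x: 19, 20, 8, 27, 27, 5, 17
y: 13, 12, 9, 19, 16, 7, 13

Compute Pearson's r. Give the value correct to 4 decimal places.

0.9520

n = 7, Σx = 123, Σy = 89, Σx² = 2597, Σy² = 1229, Σxy = 1760
nΣxy − ΣxΣy = 12320 − 10947 = 1373
nΣx² − (Σx)² = 18179 − 15129 = 3050; nΣy² − (Σy)² = 8603 − 7921 = 682
r = 1373 / √(3050 × 682) = 1373 / 1442.2552 ≈ 0.9520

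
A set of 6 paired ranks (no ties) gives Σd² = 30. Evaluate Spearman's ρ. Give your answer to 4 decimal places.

0.1429

ρ = 1 − 6Σd² / [n(n²−1)] = 1 − 6×30 / (6×35)
  = 1 − 180/210 = 1 − 0.85714 ≈ 0.1429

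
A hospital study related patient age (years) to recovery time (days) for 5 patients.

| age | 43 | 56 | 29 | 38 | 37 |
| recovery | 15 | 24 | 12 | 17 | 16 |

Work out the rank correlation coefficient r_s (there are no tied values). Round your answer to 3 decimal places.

0.700

Rank age: 4, 5, 1, 3, 2
Rank recovery: 2, 5, 1, 4, 3
d = rank(age) − rank(recovery): 2, 0, 0, -1, -1; Σd² = 6
ρ = 1 − 6Σd² / [n(n²−1)] = 1 − 6×6 / (5×24) = 1 − 36/120 ≈ 0.700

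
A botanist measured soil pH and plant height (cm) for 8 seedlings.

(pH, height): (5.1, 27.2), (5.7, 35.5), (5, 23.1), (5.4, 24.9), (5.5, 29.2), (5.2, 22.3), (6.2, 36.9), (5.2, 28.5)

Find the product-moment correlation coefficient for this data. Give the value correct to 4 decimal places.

0.8627

n = 8, Σx = 43.3, Σy = 227.6, Σx² = 235.43, Σy² = 6677.5, Σxy = 1244.57
nΣxy − ΣxΣy = 9956.56 − 9855.08 = 101.48
nΣx² − (Σx)² = 1883.44 − 1874.89 = 8.55; nΣy² − (Σy)² = 53420 − 51801.76 = 1618.24
r = 101.48 / √(8.55 × 1618.24) = 101.48 / 117.6263 ≈ 0.8627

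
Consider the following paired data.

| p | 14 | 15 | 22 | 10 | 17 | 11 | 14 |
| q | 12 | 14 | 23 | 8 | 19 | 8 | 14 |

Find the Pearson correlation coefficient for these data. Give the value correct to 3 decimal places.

0.979

n = 7, Σp = 103, Σq = 98, Σp² = 1611, Σq² = 1554, Σpq = 1571
nΣpq − ΣpΣq = 10997 − 10094 = 903
nΣp² − (Σp)² = 11277 − 10609 = 668; nΣq² − (Σq)² = 10878 − 9604 = 1274
r = 903 / √(668 × 1274) = 903 / 922.5140 ≈ 0.979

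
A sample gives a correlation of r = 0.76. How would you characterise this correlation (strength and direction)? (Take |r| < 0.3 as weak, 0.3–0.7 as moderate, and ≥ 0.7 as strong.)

r = 0.76 > 0 so the relationship is positive.
|r| = 0.76, which falls in the strong range.

strong positive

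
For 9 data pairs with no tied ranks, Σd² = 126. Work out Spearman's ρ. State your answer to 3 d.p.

ρ = 1 − 6Σd² / [n(n²−1)] = 1 − 6×126 / (9×80)
  = 1 − 756/720 = 1 − 1.0500 ≈ -0.050

-0.050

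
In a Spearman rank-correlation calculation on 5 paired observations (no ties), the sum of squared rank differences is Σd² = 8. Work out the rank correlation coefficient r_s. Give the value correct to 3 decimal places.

0.600

ρ = 1 − 6Σd² / [n(n²−1)] = 1 − 6×8 / (5×24)
  = 1 − 48/120 = 1 − 0.4000 ≈ 0.600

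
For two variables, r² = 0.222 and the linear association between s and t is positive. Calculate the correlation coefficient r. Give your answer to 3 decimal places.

0.471

|r| = √0.222 = 0.471
The association is positive, so r = 0.471.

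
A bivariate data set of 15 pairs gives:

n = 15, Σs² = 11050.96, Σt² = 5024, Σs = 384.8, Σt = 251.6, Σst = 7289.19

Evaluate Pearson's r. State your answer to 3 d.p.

0.857

r = (nΣst − ΣsΣt) / √[(nΣs² − (Σs)²)(nΣt² − (Σt)²)]
Numerator: 15×7289.19 − 384.8×251.6 = 12522.17
Denominator: √[(165764.4 − 148071.04)(75360 − 63302.56)] = √[17693.36 × 12057.44] = 14606.0476
r = 12522.17 / 14606.0476 ≈ 0.857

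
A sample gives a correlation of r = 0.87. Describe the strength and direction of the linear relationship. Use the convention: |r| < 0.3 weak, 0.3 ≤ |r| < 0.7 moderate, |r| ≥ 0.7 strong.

strong positive

r = 0.87 > 0 so the relationship is positive.
|r| = 0.87, which falls in the strong range.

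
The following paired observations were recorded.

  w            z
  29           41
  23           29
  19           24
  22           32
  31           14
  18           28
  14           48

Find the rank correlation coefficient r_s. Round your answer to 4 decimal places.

Rank w: 6, 5, 3, 4, 7, 2, 1
Rank z: 6, 4, 2, 5, 1, 3, 7
d = rank(w) − rank(z): 0, 1, 1, -1, 6, -1, -6; Σd² = 76
ρ = 1 − 6Σd² / [n(n²−1)] = 1 − 6×76 / (7×48) = 1 − 456/336 ≈ -0.3571

-0.3571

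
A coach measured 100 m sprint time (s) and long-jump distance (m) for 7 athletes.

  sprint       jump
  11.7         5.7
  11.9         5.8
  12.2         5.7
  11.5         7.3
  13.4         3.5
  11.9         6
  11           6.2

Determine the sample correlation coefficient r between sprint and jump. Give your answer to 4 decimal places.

-0.8665

n = 7, Σx = 83.6, Σy = 40.2, Σx² = 1001.76, Σy² = 238.6, Σxy = 475.7
nΣxy − ΣxΣy = 3329.9 − 3360.72 = -30.82
nΣx² − (Σx)² = 7012.32 − 6988.96 = 23.36; nΣy² − (Σy)² = 1670.2 − 1616.04 = 54.16
r = -30.82 / √(23.36 × 54.16) = -30.82 / 35.5693 ≈ -0.8665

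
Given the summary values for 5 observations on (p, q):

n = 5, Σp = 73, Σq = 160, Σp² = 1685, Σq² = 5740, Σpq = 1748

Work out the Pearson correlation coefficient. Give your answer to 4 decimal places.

r = (nΣpq − ΣpΣq) / √[(nΣp² − (Σp)²)(nΣq² − (Σq)²)]
Numerator: 5×1748 − 73×160 = -2940
Denominator: √[(8425 − 5329)(28700 − 25600)] = √[3096 × 3100] = 3097.9994
r = -2940 / 3097.9994 ≈ -0.9490

-0.9490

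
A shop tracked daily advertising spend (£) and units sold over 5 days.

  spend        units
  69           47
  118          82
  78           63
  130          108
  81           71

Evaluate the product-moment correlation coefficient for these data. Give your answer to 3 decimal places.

n = 5, Σx = 476, Σy = 371, Σx² = 48230, Σy² = 29607, Σxy = 37624
nΣxy − ΣxΣy = 188120 − 176596 = 11524
nΣx² − (Σx)² = 241150 − 226576 = 14574; nΣy² − (Σy)² = 148035 − 137641 = 10394
r = 11524 / √(14574 × 10394) = 11524 / 12307.8087 ≈ 0.936

0.936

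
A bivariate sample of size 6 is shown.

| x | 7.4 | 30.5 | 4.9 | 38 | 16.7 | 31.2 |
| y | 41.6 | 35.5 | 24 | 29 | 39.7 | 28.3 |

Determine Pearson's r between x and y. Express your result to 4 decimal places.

-0.1938

n = 6, Σx = 128.7, Σy = 198.1, Σx² = 3705.35, Σy² = 6784.79, Σxy = 4156.14
nΣxy − ΣxΣy = 24936.84 − 25495.47 = -558.63
nΣx² − (Σx)² = 22232.1 − 16563.69 = 5668.41; nΣy² − (Σy)² = 40708.74 − 39243.61 = 1465.13
r = -558.63 / √(5668.41 × 1465.13) = -558.63 / 2881.8323 ≈ -0.1938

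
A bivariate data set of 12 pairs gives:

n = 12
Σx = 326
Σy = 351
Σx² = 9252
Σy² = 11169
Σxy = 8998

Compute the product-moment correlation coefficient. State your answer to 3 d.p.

r = (nΣxy − ΣxΣy) / √[(nΣx² − (Σx)²)(nΣy² − (Σy)²)]
Numerator: 12×8998 − 326×351 = -6450
Denominator: √[(111024 − 106276)(134028 − 123201)] = √[4748 × 10827] = 7169.8393
r = -6450 / 7169.8393 ≈ -0.900

-0.900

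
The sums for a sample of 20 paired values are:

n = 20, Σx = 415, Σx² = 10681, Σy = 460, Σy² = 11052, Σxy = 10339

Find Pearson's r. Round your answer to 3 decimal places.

0.803

r = (nΣxy − ΣxΣy) / √[(nΣx² − (Σx)²)(nΣy² − (Σy)²)]
Numerator: 20×10339 − 415×460 = 15880
Denominator: √[(213620 − 172225)(221040 − 211600)] = √[41395 × 9440] = 19767.8729
r = 15880 / 19767.8729 ≈ 0.803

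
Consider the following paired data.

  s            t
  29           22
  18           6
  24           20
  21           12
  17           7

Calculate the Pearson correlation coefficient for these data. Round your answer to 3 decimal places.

0.955

n = 5, Σs = 109, Σt = 67, Σs² = 2471, Σt² = 1113, Σst = 1597
nΣst − ΣsΣt = 7985 − 7303 = 682
nΣs² − (Σs)² = 12355 − 11881 = 474; nΣt² − (Σt)² = 5565 − 4489 = 1076
r = 682 / √(474 × 1076) = 682 / 714.1596 ≈ 0.955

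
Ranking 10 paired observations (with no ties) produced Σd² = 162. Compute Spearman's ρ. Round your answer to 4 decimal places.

0.0182

ρ = 1 − 6Σd² / [n(n²−1)] = 1 − 6×162 / (10×99)
  = 1 − 972/990 = 1 − 0.98182 ≈ 0.0182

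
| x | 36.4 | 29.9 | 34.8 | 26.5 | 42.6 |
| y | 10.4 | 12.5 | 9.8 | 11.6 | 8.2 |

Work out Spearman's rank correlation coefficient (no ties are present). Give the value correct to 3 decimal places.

Rank x: 4, 2, 3, 1, 5
Rank y: 3, 5, 2, 4, 1
d = rank(x) − rank(y): 1, -3, 1, -3, 4; Σd² = 36
ρ = 1 − 6Σd² / [n(n²−1)] = 1 − 6×36 / (5×24) = 1 − 216/120 ≈ -0.800

-0.800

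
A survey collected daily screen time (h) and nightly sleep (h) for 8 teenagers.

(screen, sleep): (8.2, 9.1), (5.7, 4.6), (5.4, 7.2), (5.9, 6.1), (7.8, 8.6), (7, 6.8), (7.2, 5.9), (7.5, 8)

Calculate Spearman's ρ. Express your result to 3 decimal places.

Rank screen: 8, 2, 1, 3, 7, 4, 5, 6
Rank sleep: 8, 1, 5, 3, 7, 4, 2, 6
d = rank(screen) − rank(sleep): 0, 1, -4, 0, 0, 0, 3, 0; Σd² = 26
ρ = 1 − 6Σd² / [n(n²−1)] = 1 − 6×26 / (8×63) = 1 − 156/504 ≈ 0.690

0.690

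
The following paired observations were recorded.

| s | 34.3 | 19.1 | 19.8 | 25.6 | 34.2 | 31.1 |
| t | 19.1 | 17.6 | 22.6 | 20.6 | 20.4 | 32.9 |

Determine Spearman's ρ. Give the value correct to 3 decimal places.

Rank s: 6, 1, 2, 3, 5, 4
Rank t: 2, 1, 5, 4, 3, 6
d = rank(s) − rank(t): 4, 0, -3, -1, 2, -2; Σd² = 34
ρ = 1 − 6Σd² / [n(n²−1)] = 1 − 6×34 / (6×35) = 1 − 204/210 ≈ 0.029

0.029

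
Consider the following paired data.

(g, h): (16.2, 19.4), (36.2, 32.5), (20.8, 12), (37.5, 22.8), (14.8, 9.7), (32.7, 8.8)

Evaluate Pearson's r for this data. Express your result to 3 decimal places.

n = 6, Σg = 158.2, Σh = 105.2, Σg² = 4700.1, Σh² = 2267.98, Σgh = 3026.7
nΣgh − ΣgΣh = 18160.2 − 16642.64 = 1517.56
nΣg² − (Σg)² = 28200.6 − 25027.24 = 3173.36; nΣh² − (Σh)² = 13607.88 − 11067.04 = 2540.84
r = 1517.56 / √(3173.36 × 2540.84) = 1517.56 / 2839.5422 ≈ 0.534

0.534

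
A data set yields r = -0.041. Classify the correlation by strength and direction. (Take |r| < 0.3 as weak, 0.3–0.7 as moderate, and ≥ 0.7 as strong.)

r = -0.041 < 0 so the relationship is negative.
|r| = 0.041, which falls in the weak range.

weak negative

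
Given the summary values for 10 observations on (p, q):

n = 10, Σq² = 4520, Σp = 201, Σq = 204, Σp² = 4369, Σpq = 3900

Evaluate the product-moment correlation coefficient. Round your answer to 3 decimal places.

r = (nΣpq − ΣpΣq) / √[(nΣp² − (Σp)²)(nΣq² − (Σq)²)]
Numerator: 10×3900 − 201×204 = -2004
Denominator: √[(43690 − 40401)(45200 − 41616)] = √[3289 × 3584] = 3433.3331
r = -2004 / 3433.3331 ≈ -0.584

-0.584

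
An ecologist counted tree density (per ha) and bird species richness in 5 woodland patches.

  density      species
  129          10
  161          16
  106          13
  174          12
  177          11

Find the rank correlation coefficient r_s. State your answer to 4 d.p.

Rank density: 2, 3, 1, 4, 5
Rank species: 1, 5, 4, 3, 2
d = rank(density) − rank(species): 1, -2, -3, 1, 3; Σd² = 24
ρ = 1 − 6Σd² / [n(n²−1)] = 1 − 6×24 / (5×24) = 1 − 144/120 ≈ -0.2000

-0.2000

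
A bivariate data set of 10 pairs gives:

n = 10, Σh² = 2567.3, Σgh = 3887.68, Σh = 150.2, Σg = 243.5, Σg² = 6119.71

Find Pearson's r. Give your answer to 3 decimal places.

r = (nΣgh − ΣgΣh) / √[(nΣg² − (Σg)²)(nΣh² − (Σh)²)]
Numerator: 10×3887.68 − 243.5×150.2 = 2303.1
Denominator: √[(61197.1 − 59292.25)(25673 − 22560.04)] = √[1904.85 × 3112.96] = 2435.1020
r = 2303.1 / 2435.1020 ≈ 0.946

0.946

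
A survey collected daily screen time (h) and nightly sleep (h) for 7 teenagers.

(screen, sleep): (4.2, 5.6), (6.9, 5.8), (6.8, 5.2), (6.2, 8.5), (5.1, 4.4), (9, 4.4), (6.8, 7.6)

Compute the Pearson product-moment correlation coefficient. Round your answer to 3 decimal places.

-0.102

n = 7, Σx = 45, Σy = 41.5, Σx² = 303.18, Σy² = 260.77, Σxy = 265.32
nΣxy − ΣxΣy = 1857.24 − 1867.5 = -10.26
nΣx² − (Σx)² = 2122.26 − 2025 = 97.26; nΣy² − (Σy)² = 1825.39 − 1722.25 = 103.14
r = -10.26 / √(97.26 × 103.14) = -10.26 / 100.1569 ≈ -0.102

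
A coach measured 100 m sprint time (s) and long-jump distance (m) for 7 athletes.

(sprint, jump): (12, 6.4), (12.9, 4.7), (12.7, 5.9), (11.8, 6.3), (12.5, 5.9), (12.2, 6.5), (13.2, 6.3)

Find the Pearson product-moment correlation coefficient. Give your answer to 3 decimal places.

n = 7, Σx = 87.3, Σy = 42, Σx² = 1090.27, Σy² = 254.3, Σxy = 522.91
nΣxy − ΣxΣy = 3660.37 − 3666.6 = -6.23
nΣx² − (Σx)² = 7631.89 − 7621.29 = 10.6; nΣy² − (Σy)² = 1780.1 − 1764 = 16.1
r = -6.23 / √(10.6 × 16.1) = -6.23 / 13.0637 ≈ -0.477

-0.477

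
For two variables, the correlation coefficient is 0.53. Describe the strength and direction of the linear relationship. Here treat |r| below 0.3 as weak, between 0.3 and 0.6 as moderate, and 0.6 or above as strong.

moderate positive

r = 0.53 > 0 so the relationship is positive.
|r| = 0.53, which falls in the moderate range.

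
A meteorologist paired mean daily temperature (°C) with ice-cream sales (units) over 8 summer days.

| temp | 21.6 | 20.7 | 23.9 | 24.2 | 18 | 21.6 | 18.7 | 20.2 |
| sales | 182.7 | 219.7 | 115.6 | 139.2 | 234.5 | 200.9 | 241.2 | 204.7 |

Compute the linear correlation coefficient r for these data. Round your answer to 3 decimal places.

-0.940

n = 8, Σx = 168.9, Σy = 1538.5, Σx² = 3600.19, Σy² = 309817.97, Σxy = 31831.41
nΣxy − ΣxΣy = 254651.28 − 259852.65 = -5201.37
nΣx² − (Σx)² = 28801.52 − 28527.21 = 274.31; nΣy² − (Σy)² = 2478543.76 − 2366982.25 = 111561.51
r = -5201.37 / √(274.31 × 111561.51) = -5201.37 / 5531.9470 ≈ -0.940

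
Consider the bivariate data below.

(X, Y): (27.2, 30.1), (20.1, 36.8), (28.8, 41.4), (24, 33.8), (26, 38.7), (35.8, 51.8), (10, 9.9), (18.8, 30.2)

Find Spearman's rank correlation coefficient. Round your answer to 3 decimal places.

0.738

Rank X: 6, 3, 7, 4, 5, 8, 1, 2
Rank Y: 2, 5, 7, 4, 6, 8, 1, 3
d = rank(X) − rank(Y): 4, -2, 0, 0, -1, 0, 0, -1; Σd² = 22
ρ = 1 − 6Σd² / [n(n²−1)] = 1 − 6×22 / (8×63) = 1 − 132/504 ≈ 0.738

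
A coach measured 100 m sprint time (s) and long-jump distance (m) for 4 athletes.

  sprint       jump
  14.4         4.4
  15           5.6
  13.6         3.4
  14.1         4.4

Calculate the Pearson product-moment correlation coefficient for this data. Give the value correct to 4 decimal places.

n = 4, Σx = 57.1, Σy = 17.8, Σx² = 816.13, Σy² = 81.64, Σxy = 255.64
nΣxy − ΣxΣy = 1022.56 − 1016.38 = 6.18
nΣx² − (Σx)² = 3264.52 − 3260.41 = 4.11; nΣy² − (Σy)² = 326.56 − 316.84 = 9.72
r = 6.18 / √(4.11 × 9.72) = 6.18 / 6.3205 ≈ 0.9778

0.9778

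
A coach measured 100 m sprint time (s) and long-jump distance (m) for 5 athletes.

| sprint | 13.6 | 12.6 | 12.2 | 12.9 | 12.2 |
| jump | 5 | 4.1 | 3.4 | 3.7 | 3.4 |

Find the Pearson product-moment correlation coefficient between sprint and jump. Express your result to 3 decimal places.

0.917

n = 5, Σx = 63.5, Σy = 19.6, Σx² = 807.81, Σy² = 78.62, Σxy = 250.35
nΣxy − ΣxΣy = 1251.75 − 1244.6 = 7.15
nΣx² − (Σx)² = 4039.05 − 4032.25 = 6.8; nΣy² − (Σy)² = 393.1 − 384.16 = 8.94
r = 7.15 / √(6.8 × 8.94) = 7.15 / 7.7969 ≈ 0.917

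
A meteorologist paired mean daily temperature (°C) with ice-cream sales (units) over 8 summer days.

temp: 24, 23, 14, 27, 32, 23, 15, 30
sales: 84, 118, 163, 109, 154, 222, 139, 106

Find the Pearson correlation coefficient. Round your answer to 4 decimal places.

-0.2454

n = 8, Σx = 188, Σy = 1095, Σx² = 4708, Σy² = 162987, Σxy = 25254
nΣxy − ΣxΣy = 202032 − 205860 = -3828
nΣx² − (Σx)² = 37664 − 35344 = 2320; nΣy² − (Σy)² = 1303896 − 1199025 = 104871
r = -3828 / √(2320 × 104871) = -3828 / 15598.0999 ≈ -0.2454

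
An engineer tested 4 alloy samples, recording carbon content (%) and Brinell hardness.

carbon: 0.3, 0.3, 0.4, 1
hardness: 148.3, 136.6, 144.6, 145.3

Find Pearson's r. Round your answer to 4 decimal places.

0.2397

n = 4, Σx = 2, Σy = 574.8, Σx² = 1.34, Σy² = 82673.7, Σxy = 288.61
nΣxy − ΣxΣy = 1154.44 − 1149.6 = 4.84
nΣx² − (Σx)² = 5.36 − 4 = 1.36; nΣy² − (Σy)² = 330694.8 − 330395.04 = 299.76
r = 4.84 / √(1.36 × 299.76) = 4.84 / 20.1909 ≈ 0.2397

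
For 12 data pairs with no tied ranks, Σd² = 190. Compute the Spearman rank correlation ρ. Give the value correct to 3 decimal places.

0.336

ρ = 1 − 6Σd² / [n(n²−1)] = 1 − 6×190 / (12×143)
  = 1 − 1140/1716 = 1 − 0.6643 ≈ 0.336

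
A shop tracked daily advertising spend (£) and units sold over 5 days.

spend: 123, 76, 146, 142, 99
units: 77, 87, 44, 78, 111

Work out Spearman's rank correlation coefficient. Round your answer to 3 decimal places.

Rank spend: 3, 1, 5, 4, 2
Rank units: 2, 4, 1, 3, 5
d = rank(spend) − rank(units): 1, -3, 4, 1, -3; Σd² = 36
ρ = 1 − 6Σd² / [n(n²−1)] = 1 − 6×36 / (5×24) = 1 − 216/120 ≈ -0.800

-0.800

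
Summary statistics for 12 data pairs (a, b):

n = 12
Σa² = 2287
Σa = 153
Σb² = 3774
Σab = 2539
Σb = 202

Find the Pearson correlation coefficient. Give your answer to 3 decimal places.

-0.103

r = (nΣab − ΣaΣb) / √[(nΣa² − (Σa)²)(nΣb² − (Σb)²)]
Numerator: 12×2539 − 153×202 = -438
Denominator: √[(27444 − 23409)(45288 − 40804)] = √[4035 × 4484] = 4253.5797
r = -438 / 4253.5797 ≈ -0.103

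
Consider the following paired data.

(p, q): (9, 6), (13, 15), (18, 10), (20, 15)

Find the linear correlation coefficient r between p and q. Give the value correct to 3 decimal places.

0.600

n = 4, Σp = 60, Σq = 46, Σp² = 974, Σq² = 586, Σpq = 729
nΣpq − ΣpΣq = 2916 − 2760 = 156
nΣp² − (Σp)² = 3896 − 3600 = 296; nΣq² − (Σq)² = 2344 − 2116 = 228
r = 156 / √(296 × 228) = 156 / 259.7845 ≈ 0.600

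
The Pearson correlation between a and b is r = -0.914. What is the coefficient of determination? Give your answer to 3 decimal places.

0.835

r² = (-0.914)² = 0.835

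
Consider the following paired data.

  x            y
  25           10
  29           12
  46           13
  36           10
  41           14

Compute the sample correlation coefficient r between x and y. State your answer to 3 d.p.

0.676

n = 5, Σx = 177, Σy = 59, Σx² = 6559, Σy² = 709, Σxy = 2130
nΣxy − ΣxΣy = 10650 − 10443 = 207
nΣx² − (Σx)² = 32795 − 31329 = 1466; nΣy² − (Σy)² = 3545 − 3481 = 64
r = 207 / √(1466 × 64) = 207 / 306.3070 ≈ 0.676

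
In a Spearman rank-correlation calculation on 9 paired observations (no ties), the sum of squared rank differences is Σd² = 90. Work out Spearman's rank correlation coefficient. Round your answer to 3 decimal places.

ρ = 1 − 6Σd² / [n(n²−1)] = 1 − 6×90 / (9×80)
  = 1 − 540/720 = 1 − 0.7500 ≈ 0.250

0.250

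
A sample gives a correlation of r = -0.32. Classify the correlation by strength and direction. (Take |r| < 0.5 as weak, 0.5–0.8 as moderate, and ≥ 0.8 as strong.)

weak negative

r = -0.32 < 0 so the relationship is negative.
|r| = 0.32, which falls in the weak range.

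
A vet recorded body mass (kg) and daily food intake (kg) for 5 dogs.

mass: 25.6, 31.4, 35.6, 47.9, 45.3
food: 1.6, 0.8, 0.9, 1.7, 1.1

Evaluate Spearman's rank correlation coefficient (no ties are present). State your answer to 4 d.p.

0.4000

Rank mass: 1, 2, 3, 5, 4
Rank food: 4, 1, 2, 5, 3
d = rank(mass) − rank(food): -3, 1, 1, 0, 1; Σd² = 12
ρ = 1 − 6Σd² / [n(n²−1)] = 1 − 6×12 / (5×24) = 1 − 72/120 ≈ 0.4000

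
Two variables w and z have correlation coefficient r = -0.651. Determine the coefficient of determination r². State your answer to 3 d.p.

r² = (-0.651)² = 0.424

0.424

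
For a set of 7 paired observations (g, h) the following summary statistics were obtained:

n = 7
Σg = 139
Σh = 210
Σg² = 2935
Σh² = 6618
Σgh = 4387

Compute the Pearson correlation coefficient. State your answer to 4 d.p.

r = (nΣgh − ΣgΣh) / √[(nΣg² − (Σg)²)(nΣh² − (Σh)²)]
Numerator: 7×4387 − 139×210 = 1519
Denominator: √[(20545 − 19321)(46326 − 44100)] = √[1224 × 2226] = 1650.6435
r = 1519 / 1650.6435 ≈ 0.9202

0.9202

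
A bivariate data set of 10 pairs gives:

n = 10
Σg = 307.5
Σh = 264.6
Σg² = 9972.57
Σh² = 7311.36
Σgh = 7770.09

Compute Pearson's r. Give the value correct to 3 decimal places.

r = (nΣgh − ΣgΣh) / √[(nΣg² − (Σg)²)(nΣh² − (Σh)²)]
Numerator: 10×7770.09 − 307.5×264.6 = -3663.6
Denominator: √[(99725.7 − 94556.25)(73113.6 − 70013.16)] = √[5169.45 × 3100.44] = 4003.4447
r = -3663.6 / 4003.4447 ≈ -0.915

-0.915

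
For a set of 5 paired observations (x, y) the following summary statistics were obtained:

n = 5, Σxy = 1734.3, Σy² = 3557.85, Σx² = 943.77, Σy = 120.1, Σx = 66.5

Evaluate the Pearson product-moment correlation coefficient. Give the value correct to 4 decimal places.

r = (nΣxy − ΣxΣy) / √[(nΣx² − (Σx)²)(nΣy² − (Σy)²)]
Numerator: 5×1734.3 − 66.5×120.1 = 684.85
Denominator: √[(4718.85 − 4422.25)(17789.25 − 14424.01)] = √[296.6 × 3365.24] = 999.0647
r = 684.85 / 999.0647 ≈ 0.6855

0.6855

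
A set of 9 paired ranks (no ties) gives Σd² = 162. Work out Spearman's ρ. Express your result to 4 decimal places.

-0.3500

ρ = 1 − 6Σd² / [n(n²−1)] = 1 − 6×162 / (9×80)
  = 1 − 972/720 = 1 − 1.35000 ≈ -0.3500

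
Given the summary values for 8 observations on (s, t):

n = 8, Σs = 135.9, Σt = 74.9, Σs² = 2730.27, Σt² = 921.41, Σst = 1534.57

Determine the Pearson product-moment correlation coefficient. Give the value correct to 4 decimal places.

0.8606

r = (nΣst − ΣsΣt) / √[(nΣs² − (Σs)²)(nΣt² − (Σt)²)]
Numerator: 8×1534.57 − 135.9×74.9 = 2097.65
Denominator: √[(21842.16 − 18468.81)(7371.28 − 5610.01)] = √[3373.35 × 1761.27] = 2437.4946
r = 2097.65 / 2437.4946 ≈ 0.8606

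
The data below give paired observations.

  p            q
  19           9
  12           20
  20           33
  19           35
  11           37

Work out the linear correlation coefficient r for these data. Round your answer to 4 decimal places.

n = 5, Σp = 81, Σq = 134, Σp² = 1387, Σq² = 4164, Σpq = 2143
nΣpq − ΣpΣq = 10715 − 10854 = -139
nΣp² − (Σp)² = 6935 − 6561 = 374; nΣq² − (Σq)² = 20820 − 17956 = 2864
r = -139 / √(374 × 2864) = -139 / 1034.9570 ≈ -0.1343

-0.1343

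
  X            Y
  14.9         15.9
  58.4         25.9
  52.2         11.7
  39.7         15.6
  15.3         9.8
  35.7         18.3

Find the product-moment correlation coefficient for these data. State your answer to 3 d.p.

n = 6, ΣX = 216.2, ΣY = 97.2, ΣX² = 9442.08, ΣY² = 1734.8, ΣXY = 3782.78
nΣXY − ΣXΣY = 22696.68 − 21014.64 = 1682.04
nΣX² − (ΣX)² = 56652.48 − 46742.44 = 9910.04; nΣY² − (ΣY)² = 10408.8 − 9447.84 = 960.96
r = 1682.04 / √(9910.04 × 960.96) = 1682.04 / 3085.9605 ≈ 0.545

0.545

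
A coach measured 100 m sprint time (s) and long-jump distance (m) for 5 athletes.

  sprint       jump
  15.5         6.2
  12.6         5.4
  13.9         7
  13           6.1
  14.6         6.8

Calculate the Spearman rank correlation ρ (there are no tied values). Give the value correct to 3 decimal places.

Rank sprint: 5, 1, 3, 2, 4
Rank jump: 3, 1, 5, 2, 4
d = rank(sprint) − rank(jump): 2, 0, -2, 0, 0; Σd² = 8
ρ = 1 − 6Σd² / [n(n²−1)] = 1 − 6×8 / (5×24) = 1 − 48/120 ≈ 0.600

0.600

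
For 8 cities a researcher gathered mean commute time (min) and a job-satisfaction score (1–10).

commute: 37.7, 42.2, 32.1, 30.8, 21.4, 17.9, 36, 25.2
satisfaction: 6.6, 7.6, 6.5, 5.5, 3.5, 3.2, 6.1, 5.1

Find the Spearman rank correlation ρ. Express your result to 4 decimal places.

Rank commute: 7, 8, 5, 4, 2, 1, 6, 3
Rank satisfaction: 7, 8, 6, 4, 2, 1, 5, 3
d = rank(commute) − rank(satisfaction): 0, 0, -1, 0, 0, 0, 1, 0; Σd² = 2
ρ = 1 − 6Σd² / [n(n²−1)] = 1 − 6×2 / (8×63) = 1 − 12/504 ≈ 0.9762

0.9762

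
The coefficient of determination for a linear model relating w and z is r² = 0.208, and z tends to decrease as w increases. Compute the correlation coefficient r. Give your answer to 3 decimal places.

-0.456

|r| = √0.208 = 0.456
The association is negative, so r = −0.456.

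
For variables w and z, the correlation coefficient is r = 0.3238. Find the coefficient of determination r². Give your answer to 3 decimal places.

0.105

r² = (0.3238)² = 0.105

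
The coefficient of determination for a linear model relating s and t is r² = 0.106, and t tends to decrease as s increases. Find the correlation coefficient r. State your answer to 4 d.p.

-0.3256

|r| = √0.106 = 0.3256
The association is negative, so r = −0.3256.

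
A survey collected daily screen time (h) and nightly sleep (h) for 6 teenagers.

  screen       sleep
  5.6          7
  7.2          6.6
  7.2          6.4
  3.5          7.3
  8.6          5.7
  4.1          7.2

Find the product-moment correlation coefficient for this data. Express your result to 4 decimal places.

-0.9499

n = 6, Σx = 36.2, Σy = 40.2, Σx² = 238.06, Σy² = 271.14, Σxy = 236.89
nΣxy − ΣxΣy = 1421.34 − 1455.24 = -33.9
nΣx² − (Σx)² = 1428.36 − 1310.44 = 117.92; nΣy² − (Σy)² = 1626.84 − 1616.04 = 10.8
r = -33.9 / √(117.92 × 10.8) = -33.9 / 35.6866 ≈ -0.9499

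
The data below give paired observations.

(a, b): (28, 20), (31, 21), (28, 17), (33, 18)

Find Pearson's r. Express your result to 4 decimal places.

n = 4, Σa = 120, Σb = 76, Σa² = 3618, Σb² = 1454, Σab = 2281
nΣab − ΣaΣb = 9124 − 9120 = 4
nΣa² − (Σa)² = 14472 − 14400 = 72; nΣb² − (Σb)² = 5816 − 5776 = 40
r = 4 / √(72 × 40) = 4 / 53.6656 ≈ 0.0745

0.0745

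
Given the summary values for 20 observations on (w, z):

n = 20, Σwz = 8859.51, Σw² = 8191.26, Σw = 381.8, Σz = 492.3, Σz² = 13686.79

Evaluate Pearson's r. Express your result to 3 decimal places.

-0.453

r = (nΣwz − ΣwΣz) / √[(nΣw² − (Σw)²)(nΣz² − (Σz)²)]
Numerator: 20×8859.51 − 381.8×492.3 = -10769.94
Denominator: √[(163825.2 − 145771.24)(273735.8 − 242359.29)] = √[18053.96 × 31376.51] = 23800.6356
r = -10769.94 / 23800.6356 ≈ -0.453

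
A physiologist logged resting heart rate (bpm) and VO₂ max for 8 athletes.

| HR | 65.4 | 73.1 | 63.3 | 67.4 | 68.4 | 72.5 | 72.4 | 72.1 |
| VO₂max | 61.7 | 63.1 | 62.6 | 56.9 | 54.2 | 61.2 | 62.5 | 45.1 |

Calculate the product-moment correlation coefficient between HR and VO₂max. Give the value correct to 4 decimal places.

n = 8, Σx = 554.6, Σy = 467.3, Σx² = 38545.4, Σy² = 27568.21, Σxy = 32366.42
nΣxy − ΣxΣy = 258931.36 − 259164.58 = -233.22
nΣx² − (Σx)² = 308363.2 − 307581.16 = 782.04; nΣy² − (Σy)² = 220545.68 − 218369.29 = 2176.39
r = -233.22 / √(782.04 × 2176.39) = -233.22 / 1304.6164 ≈ -0.1788

-0.1788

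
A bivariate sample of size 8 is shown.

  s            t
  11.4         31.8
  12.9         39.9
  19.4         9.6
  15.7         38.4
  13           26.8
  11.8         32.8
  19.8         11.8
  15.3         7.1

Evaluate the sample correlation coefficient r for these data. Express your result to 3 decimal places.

n = 8, Σs = 119.3, Σt = 198.2, Σs² = 1853.59, Σt² = 6153.7, Σst = 2744.06
nΣst − ΣsΣt = 21952.48 − 23645.26 = -1692.78
nΣs² − (Σs)² = 14828.72 − 14232.49 = 596.23; nΣt² − (Σt)² = 49229.6 − 39283.24 = 9946.36
r = -1692.78 / √(596.23 × 9946.36) = -1692.78 / 2435.2245 ≈ -0.695

-0.695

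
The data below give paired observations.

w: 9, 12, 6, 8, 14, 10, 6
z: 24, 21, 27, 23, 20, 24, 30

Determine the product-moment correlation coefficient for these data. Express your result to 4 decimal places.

-0.8985

n = 7, Σw = 65, Σz = 169, Σw² = 657, Σz² = 4151, Σwz = 1514
nΣwz − ΣwΣz = 10598 − 10985 = -387
nΣw² − (Σw)² = 4599 − 4225 = 374; nΣz² − (Σz)² = 29057 − 28561 = 496
r = -387 / √(374 × 496) = -387 / 430.7018 ≈ -0.8985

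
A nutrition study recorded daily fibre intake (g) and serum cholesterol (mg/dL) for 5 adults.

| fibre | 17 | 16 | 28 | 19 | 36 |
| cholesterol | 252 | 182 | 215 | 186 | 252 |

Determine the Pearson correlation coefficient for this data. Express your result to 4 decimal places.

n = 5, Σx = 116, Σy = 1087, Σx² = 2986, Σy² = 240953, Σxy = 25822
nΣxy − ΣxΣy = 129110 − 126092 = 3018
nΣx² − (Σx)² = 14930 − 13456 = 1474; nΣy² − (Σy)² = 1204765 − 1181569 = 23196
r = 3018 / √(1474 × 23196) = 3018 / 5847.2989 ≈ 0.5161

0.5161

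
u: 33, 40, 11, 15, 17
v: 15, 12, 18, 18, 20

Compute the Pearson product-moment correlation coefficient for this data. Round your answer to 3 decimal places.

n = 5, Σu = 116, Σv = 83, Σu² = 3324, Σv² = 1417, Σuv = 1783
nΣuv − ΣuΣv = 8915 − 9628 = -713
nΣu² − (Σu)² = 16620 − 13456 = 3164; nΣv² − (Σv)² = 7085 − 6889 = 196
r = -713 / √(3164 × 196) = -713 / 787.4922 ≈ -0.905

-0.905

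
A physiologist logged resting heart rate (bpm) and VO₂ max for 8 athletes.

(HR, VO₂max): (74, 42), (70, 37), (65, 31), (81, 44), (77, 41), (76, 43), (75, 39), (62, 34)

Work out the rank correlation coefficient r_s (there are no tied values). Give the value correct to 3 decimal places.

Rank HR: 4, 3, 2, 8, 7, 6, 5, 1
Rank VO₂max: 6, 3, 1, 8, 5, 7, 4, 2
d = rank(HR) − rank(VO₂max): -2, 0, 1, 0, 2, -1, 1, -1; Σd² = 12
ρ = 1 − 6Σd² / [n(n²−1)] = 1 − 6×12 / (8×63) = 1 − 72/504 ≈ 0.857

0.857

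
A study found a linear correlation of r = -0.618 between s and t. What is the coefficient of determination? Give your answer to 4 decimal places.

0.3819

r² = (-0.618)² = 0.3819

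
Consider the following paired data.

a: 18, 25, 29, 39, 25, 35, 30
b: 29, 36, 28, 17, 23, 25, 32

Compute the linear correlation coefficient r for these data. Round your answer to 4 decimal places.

n = 7, Σa = 201, Σb = 190, Σa² = 6061, Σb² = 5388, Σab = 5307
nΣab − ΣaΣb = 37149 − 38190 = -1041
nΣa² − (Σa)² = 42427 − 40401 = 2026; nΣb² − (Σb)² = 37716 − 36100 = 1616
r = -1041 / √(2026 × 1616) = -1041 / 1809.4242 ≈ -0.5753

-0.5753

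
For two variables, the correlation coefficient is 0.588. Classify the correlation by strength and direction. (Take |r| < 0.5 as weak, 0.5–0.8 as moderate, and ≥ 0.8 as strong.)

r = 0.588 > 0 so the relationship is positive.
|r| = 0.588, which falls in the moderate range.

moderate positive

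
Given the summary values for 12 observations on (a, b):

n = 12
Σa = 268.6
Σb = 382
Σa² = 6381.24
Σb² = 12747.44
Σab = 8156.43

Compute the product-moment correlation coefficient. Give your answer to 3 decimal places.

r = (nΣab − ΣaΣb) / √[(nΣa² − (Σa)²)(nΣb² − (Σb)²)]
Numerator: 12×8156.43 − 268.6×382 = -4728.04
Denominator: √[(76574.88 − 72145.96)(152969.28 − 145924)] = √[4428.92 × 7045.28] = 5585.9629
r = -4728.04 / 5585.9629 ≈ -0.846

-0.846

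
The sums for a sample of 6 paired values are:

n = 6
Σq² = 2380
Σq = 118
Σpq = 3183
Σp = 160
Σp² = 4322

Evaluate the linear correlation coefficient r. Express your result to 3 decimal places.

r = (nΣpq − ΣpΣq) / √[(nΣp² − (Σp)²)(nΣq² − (Σq)²)]
Numerator: 6×3183 − 160×118 = 218
Denominator: √[(25932 − 25600)(14280 − 13924)] = √[332 × 356] = 343.7906
r = 218 / 343.7906 ≈ 0.634

0.634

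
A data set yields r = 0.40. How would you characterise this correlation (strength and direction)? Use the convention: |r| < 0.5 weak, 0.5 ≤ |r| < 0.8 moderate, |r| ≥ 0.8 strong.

r = 0.40 > 0 so the relationship is positive.
|r| = 0.40, which falls in the weak range.

weak positive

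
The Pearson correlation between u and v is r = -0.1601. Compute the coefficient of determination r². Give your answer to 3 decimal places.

r² = (-0.1601)² = 0.026

0.026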